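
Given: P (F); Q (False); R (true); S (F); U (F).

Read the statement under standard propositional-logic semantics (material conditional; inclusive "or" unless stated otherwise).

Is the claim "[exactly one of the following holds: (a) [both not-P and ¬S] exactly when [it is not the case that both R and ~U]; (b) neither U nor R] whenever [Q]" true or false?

Parsed as Q -> (((not P and not S) iff (R nand not U)) xor (U nor R))

not P = not False = True
not S = not False = True
not P and not S = True and True = True
not U = not False = True
R nand not U = True nand True = False
(not P and not S) iff (R nand not U) = True iff False = False
U nor R = False nor True = False
((not P and not S) iff (R nand not U)) xor (U nor R) = False xor False = False
Q -> (((not P and not S) iff (R nand not U)) xor (U nor R)) = False -> False = True

The statement is true.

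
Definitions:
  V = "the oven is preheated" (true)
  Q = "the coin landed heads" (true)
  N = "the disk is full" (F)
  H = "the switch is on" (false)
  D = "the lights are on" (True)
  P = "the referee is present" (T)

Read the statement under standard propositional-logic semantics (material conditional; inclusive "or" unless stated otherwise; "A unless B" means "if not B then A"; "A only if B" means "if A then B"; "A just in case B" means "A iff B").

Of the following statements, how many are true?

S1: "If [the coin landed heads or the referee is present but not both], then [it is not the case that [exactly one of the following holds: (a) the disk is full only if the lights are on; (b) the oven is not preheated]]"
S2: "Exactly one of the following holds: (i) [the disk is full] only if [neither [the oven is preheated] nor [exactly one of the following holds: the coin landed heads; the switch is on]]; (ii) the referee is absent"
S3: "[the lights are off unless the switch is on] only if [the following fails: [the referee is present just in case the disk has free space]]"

3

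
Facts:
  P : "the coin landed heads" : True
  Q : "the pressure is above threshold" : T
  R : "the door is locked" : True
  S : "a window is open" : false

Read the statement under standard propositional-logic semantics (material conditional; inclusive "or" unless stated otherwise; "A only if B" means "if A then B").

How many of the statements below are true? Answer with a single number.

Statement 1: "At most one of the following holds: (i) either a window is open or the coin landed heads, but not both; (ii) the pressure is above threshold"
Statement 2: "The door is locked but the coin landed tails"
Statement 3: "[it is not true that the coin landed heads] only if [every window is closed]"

Statement 1: This is (S ⊕ P) ↑ Q.

S ⊕ P = F ⊕ T = T
(S ⊕ P) ↑ Q = T ↑ T = F
Thus Statement 1 is false.

Statement 2: In symbols: R ∧ ¬P

¬P = ¬T = F
R ∧ ¬P = T ∧ F = F
Thus Statement 2 is false.

Statement 3: Formalization: ¬P → ¬S

¬P = ¬T = F
¬S = ¬F = T
¬P → ¬S = F → T = T
Thus Statement 3 is true.

1 of the 3 statements is true.

1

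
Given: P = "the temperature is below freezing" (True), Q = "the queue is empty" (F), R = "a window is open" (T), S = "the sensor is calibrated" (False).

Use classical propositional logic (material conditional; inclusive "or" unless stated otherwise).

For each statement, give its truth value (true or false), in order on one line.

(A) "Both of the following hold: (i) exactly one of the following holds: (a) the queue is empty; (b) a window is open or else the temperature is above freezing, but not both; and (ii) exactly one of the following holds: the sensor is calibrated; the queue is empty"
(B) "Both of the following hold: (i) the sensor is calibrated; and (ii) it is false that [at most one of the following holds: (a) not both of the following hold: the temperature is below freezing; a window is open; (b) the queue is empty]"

(A): This is (Q xor (R xor ~P)) & (S xor Q).

~P = ~T = F
R xor ~P = T xor F = T
Q xor (R xor ~P) = F xor T = T
S xor Q = F xor F = F
(Q xor (R xor ~P)) & (S xor Q) = T & F = F
Hence (A) is false.

(B): Formalization: S & ~((P nand R) nand Q)

P nand R = T nand T = F
(P nand R) nand Q = F nand F = T
~((P nand R) nand Q) = ~T = F
S & ~((P nand R) nand Q) = F & F = F
Hence (B) is false.

(A) False, (B) False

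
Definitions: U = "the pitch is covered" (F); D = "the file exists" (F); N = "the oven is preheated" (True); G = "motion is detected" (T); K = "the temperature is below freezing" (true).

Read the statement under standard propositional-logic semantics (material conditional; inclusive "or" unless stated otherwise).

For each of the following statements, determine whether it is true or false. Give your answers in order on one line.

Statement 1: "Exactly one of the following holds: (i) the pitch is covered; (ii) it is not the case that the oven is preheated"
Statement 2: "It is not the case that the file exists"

Statement 1 F, Statement 2 T

Statement 1: This is U ⊕ ¬N.

¬N = ¬T = F
U ⊕ ¬N = F ⊕ F = F
So Statement 1 is false.

Statement 2: This is ¬D.

¬D = ¬F = T
Thus Statement 2 is true.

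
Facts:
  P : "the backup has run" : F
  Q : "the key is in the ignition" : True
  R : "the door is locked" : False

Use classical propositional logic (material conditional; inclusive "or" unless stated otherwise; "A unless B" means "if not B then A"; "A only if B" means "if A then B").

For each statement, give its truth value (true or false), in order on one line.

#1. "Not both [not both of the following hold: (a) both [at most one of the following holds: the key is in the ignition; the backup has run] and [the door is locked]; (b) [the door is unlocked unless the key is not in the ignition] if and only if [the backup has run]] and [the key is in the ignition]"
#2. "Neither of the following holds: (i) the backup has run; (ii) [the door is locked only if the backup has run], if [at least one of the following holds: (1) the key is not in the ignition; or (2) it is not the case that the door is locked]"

#1: Formalization: (((Q ↑ P) ∧ R) ↑ ((¬R ∨ ¬Q) ↔ P)) ↑ Q

Q ↑ P = T ↑ F = T
(Q ↑ P) ∧ R = T ∧ F = F
¬R = ¬F = T
¬Q = ¬T = F
¬R ∨ ¬Q = T ∨ F = T
(¬R ∨ ¬Q) ↔ P = T ↔ F = F
((Q ↑ P) ∧ R) ↑ ((¬R ∨ ¬Q) ↔ P) = F ↑ F = T
(((Q ↑ P) ∧ R) ↑ ((¬R ∨ ¬Q) ↔ P)) ↑ Q = T ↑ T = F
Hence #1 is false.

#2: Formalization: P ↓ ((¬Q ∨ ¬R) → (R → P))

¬Q = ¬T = F
¬R = ¬F = T
¬Q ∨ ¬R = F ∨ T = T
R → P = F → F = T
(¬Q ∨ ¬R) → (R → P) = T → T = T
P ↓ ((¬Q ∨ ¬R) → (R → P)) = F ↓ T = F
So #2 is false.

#1 false, #2 false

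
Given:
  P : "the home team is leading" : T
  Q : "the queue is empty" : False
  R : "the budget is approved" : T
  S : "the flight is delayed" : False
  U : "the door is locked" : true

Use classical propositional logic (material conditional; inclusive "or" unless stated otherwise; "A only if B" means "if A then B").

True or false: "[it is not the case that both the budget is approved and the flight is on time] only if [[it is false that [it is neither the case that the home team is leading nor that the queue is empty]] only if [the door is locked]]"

True.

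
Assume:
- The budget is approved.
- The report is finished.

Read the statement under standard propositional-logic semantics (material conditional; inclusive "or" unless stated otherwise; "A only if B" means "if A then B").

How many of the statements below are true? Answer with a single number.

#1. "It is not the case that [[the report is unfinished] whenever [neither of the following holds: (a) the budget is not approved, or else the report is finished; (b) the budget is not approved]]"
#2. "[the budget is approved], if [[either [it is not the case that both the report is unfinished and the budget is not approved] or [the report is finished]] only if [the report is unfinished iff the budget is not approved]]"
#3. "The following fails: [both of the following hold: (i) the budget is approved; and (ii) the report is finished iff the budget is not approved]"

Let P = "the budget is approved" (T), Q = "the report is finished" (T).

#1: Parsed as ~(((~P | Q) nor ~P) -> ~Q)

~P = ~T = F
~P | Q = F | T = T
~P = ~T = F
(~P | Q) nor ~P = T nor F = F
~Q = ~T = F
((~P | Q) nor ~P) -> ~Q = F -> F = T
~(((~P | Q) nor ~P) -> ~Q) = ~T = F
Thus #1 is false.

#2: This is (((~Q nand ~P) | Q) -> (~Q <-> ~P)) -> P.

~Q = ~T = F
~P = ~T = F
~Q nand ~P = F nand F = T
(~Q nand ~P) | Q = T | T = T
~Q = ~T = F
~P = ~T = F
~Q <-> ~P = F <-> F = T
((~Q nand ~P) | Q) -> (~Q <-> ~P) = T -> T = T
(((~Q nand ~P) | Q) -> (~Q <-> ~P)) -> P = T -> T = T
Thus #2 is true.

#3: Parsed as ~(P & (Q <-> ~P))

~P = ~T = F
Q <-> ~P = T <-> F = F
P & (Q <-> ~P) = T & F = F
~(P & (Q <-> ~P)) = ~F = T
Hence #3 is true.

2 of the 3 statements are true.

2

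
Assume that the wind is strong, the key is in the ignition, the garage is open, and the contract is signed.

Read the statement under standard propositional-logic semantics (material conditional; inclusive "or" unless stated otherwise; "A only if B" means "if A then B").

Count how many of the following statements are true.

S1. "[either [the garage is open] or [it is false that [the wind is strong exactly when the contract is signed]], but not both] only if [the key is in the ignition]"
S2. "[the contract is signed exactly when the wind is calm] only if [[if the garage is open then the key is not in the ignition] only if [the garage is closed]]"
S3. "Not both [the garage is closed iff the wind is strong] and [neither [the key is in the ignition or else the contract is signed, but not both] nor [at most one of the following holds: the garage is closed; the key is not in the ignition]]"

Let H = "the garage is closed" (False), U = "the wind is strong" (True), P = "the contract is signed" (True), D = "the key is in the ignition" (True).

S1: Formalization: (not H xor not (U iff P)) -> D

not H = not False = True
U iff P = True iff True = True
not (U iff P) = not True = False
not H xor not (U iff P) = True xor False = True
(not H xor not (U iff P)) -> D = True -> True = True
Thus S1 is true.

S2: This is (P iff not U) -> ((not H -> not D) -> H).

not U = not True = False
P iff not U = True iff False = False
not H = not False = True
not D = not True = False
not H -> not D = True -> False = False
(not H -> not D) -> H = False -> False = True
(P iff not U) -> ((not H -> not D) -> H) = False -> True = True
So S2 is true.

S3: Formalization: (H iff U) nand ((D xor P) nor (H nand not D))

H iff U = False iff True = False
D xor P = True xor True = False
not D = not True = False
H nand not D = False nand False = True
(D xor P) nor (H nand not D) = False nor True = False
(H iff U) nand ((D xor P) nor (H nand not D)) = False nand False = True
So S3 is true.

3 of the 3 statements are true.

3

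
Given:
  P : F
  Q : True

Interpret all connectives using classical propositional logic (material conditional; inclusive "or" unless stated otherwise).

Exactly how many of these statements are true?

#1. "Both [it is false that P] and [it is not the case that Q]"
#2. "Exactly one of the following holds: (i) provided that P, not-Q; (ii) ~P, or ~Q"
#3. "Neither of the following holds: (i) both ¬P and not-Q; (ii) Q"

#1: Formalization: ~P & ~Q

~P = ~F = T
~Q = ~T = F
~P & ~Q = T & F = F
So #1 is false.

#2: In symbols: (P -> ~Q) xor (~P | ~Q)

~Q = ~T = F
P -> ~Q = F -> F = T
~P = ~F = T
~Q = ~T = F
~P | ~Q = T | F = T
(P -> ~Q) xor (~P | ~Q) = T xor T = F
Hence #2 is false.

#3: This is (~P & ~Q) nor Q.

~P = ~F = T
~Q = ~T = F
~P & ~Q = T & F = F
(~P & ~Q) nor Q = F nor T = F
So #3 is false.

Count: 0.

0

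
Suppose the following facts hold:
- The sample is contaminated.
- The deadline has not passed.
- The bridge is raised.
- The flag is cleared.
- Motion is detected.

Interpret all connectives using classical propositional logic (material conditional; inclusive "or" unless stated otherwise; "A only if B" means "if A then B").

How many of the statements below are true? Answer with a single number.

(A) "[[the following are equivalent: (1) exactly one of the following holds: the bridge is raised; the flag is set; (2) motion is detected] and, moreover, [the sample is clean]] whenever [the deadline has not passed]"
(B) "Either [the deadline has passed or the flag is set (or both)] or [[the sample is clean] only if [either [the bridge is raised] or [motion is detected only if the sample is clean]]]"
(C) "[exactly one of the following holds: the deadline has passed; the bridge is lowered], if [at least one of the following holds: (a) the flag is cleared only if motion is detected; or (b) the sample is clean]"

1

Let M = "the deadline has passed" (F), V = "the bridge is raised" (T), D = "the flag is set" (F), R = "motion is detected" (T), U = "the sample is contaminated" (T).

(A): Formalization: ~M -> (((V xor D) <-> R) & ~U)

~M = ~F = T
V xor D = T xor F = T
(V xor D) <-> R = T <-> T = T
~U = ~T = F
((V xor D) <-> R) & ~U = T & F = F
~M -> (((V xor D) <-> R) & ~U) = T -> F = F
So (A) is false.

(B): Formalization: (M | D) | (~U -> (V | (R -> ~U)))

M | D = F | F = F
~U = ~T = F
~U = ~T = F
R -> ~U = T -> F = F
V | (R -> ~U) = T | F = T
~U -> (V | (R -> ~U)) = F -> T = T
(M | D) | (~U -> (V | (R -> ~U))) = F | T = T
So (B) is true.

(C): This is ((~D -> R) | ~U) -> (M xor ~V).

~D = ~F = T
~D -> R = T -> T = T
~U = ~T = F
(~D -> R) | ~U = T | F = T
~V = ~T = F
M xor ~V = F xor F = F
((~D -> R) | ~U) -> (M xor ~V) = T -> F = F
Hence (C) is false.

True statements: 1 ((B)).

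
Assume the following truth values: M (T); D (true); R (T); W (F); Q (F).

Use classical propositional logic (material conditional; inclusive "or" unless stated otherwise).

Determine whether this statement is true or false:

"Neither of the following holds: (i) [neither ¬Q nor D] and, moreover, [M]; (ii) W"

Values: Q=False, D=True, M=True, W=False.
Formalization: ((not Q nor D) and M) nor W

not Q = not False = True
not Q nor D = True nor True = False
(not Q nor D) and M = False and True = False
((not Q nor D) and M) nor W = False nor False = True

True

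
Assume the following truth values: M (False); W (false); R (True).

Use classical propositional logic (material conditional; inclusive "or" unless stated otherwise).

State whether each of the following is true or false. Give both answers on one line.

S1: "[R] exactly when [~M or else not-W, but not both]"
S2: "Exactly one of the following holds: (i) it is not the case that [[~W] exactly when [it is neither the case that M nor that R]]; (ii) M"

S1: This is R <-> (~M xor ~W).

~M = ~F = T
~W = ~F = T
~M xor ~W = T xor T = F
R <-> (~M xor ~W) = T <-> F = F
Hence S1 is false.

S2: This is ~(~W <-> (M nor R)) xor M.

~W = ~F = T
M nor R = F nor T = F
~W <-> (M nor R) = T <-> F = F
~(~W <-> (M nor R)) = ~F = T
~(~W <-> (M nor R)) xor M = T xor F = T
Hence S2 is true.

S1 False; S2 True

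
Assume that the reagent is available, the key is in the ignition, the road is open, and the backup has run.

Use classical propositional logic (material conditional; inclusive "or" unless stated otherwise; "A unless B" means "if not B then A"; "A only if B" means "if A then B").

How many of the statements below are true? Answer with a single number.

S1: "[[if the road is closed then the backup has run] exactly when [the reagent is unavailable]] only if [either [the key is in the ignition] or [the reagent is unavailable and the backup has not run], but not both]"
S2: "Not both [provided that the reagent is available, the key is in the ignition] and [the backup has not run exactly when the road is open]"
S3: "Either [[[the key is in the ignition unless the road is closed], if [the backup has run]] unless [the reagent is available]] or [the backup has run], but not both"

2

Let M = "the road is closed" (False), H = "the backup has run" (True), V = "the reagent is available" (True), R = "the key is in the ignition" (True).

S1: In symbols: ((M -> H) iff not V) -> (R xor (not V and not H))

M -> H = False -> True = True
not V = not True = False
(M -> H) iff not V = True iff False = False
not V = not True = False
not H = not True = False
not V and not H = False and False = False
R xor (not V and not H) = True xor False = True
((M -> H) iff not V) -> (R xor (not V and not H)) = False -> True = True
Thus S1 is true.

S2: Formalization: (V -> R) nand (not H iff not M)

V -> R = True -> True = True
not H = not True = False
not M = not False = True
not H iff not M = False iff True = False
(V -> R) nand (not H iff not M) = True nand False = True
Thus S2 is true.

S3: Formalization: ((H -> (R or M)) or V) xor H

R or M = True or False = True
H -> (R or M) = True -> True = True
(H -> (R or M)) or V = True or True = True
((H -> (R or M)) or V) xor H = True xor True = False
Hence S3 is false.

2 of the 3 statements are true (S1, S2).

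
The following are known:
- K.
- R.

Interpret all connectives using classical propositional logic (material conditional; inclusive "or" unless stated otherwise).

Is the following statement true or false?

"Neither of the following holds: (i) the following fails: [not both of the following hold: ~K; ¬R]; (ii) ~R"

In symbols: ¬(¬K ↑ ¬R) ↓ ¬R

¬K = ¬T = F
¬R = ¬T = F
¬K ↑ ¬R = F ↑ F = T
¬(¬K ↑ ¬R) = ¬T = F
¬R = ¬T = F
¬(¬K ↑ ¬R) ↓ ¬R = F ↓ F = T

True.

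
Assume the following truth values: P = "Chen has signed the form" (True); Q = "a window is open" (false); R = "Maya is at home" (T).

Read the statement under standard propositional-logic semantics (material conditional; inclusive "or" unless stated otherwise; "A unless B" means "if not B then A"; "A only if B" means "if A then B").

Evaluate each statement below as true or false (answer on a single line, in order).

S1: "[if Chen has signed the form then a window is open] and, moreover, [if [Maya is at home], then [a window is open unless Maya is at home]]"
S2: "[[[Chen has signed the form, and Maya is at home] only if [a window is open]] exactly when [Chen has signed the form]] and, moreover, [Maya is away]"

S1 false, S2 false

S1: Formalization: (P → Q) ∧ (R → (Q ∨ R))

P → Q = T → F = F
Q ∨ R = F ∨ T = T
R → (Q ∨ R) = T → T = T
(P → Q) ∧ (R → (Q ∨ R)) = F ∧ T = F
Thus S1 is false.

S2: This is (((P ∧ R) → Q) ↔ P) ∧ ¬R.

P ∧ R = T ∧ T = T
(P ∧ R) → Q = T → F = F
((P ∧ R) → Q) ↔ P = F ↔ T = F
¬R = ¬T = F
(((P ∧ R) → Q) ↔ P) ∧ ¬R = F ∧ F = F
So S2 is false.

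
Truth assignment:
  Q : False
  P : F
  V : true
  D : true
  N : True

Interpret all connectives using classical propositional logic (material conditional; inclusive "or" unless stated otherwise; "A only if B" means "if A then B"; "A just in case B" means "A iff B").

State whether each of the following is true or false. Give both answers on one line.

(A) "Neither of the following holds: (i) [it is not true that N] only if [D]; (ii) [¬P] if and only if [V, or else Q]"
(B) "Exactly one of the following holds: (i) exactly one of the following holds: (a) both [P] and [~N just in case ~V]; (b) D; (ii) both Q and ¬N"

(A) F; (B) T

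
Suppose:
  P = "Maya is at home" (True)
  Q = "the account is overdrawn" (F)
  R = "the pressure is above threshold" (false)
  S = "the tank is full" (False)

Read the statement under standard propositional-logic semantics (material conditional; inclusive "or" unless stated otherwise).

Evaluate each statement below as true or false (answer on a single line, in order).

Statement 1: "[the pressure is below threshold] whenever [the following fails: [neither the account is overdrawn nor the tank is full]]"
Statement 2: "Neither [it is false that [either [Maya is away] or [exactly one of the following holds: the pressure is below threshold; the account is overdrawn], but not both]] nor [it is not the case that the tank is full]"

Statement 1 True; Statement 2 False

Statement 1: Parsed as ~(Q nor S) -> ~R

Q nor S = F nor F = T
~(Q nor S) = ~T = F
~R = ~F = T
~(Q nor S) -> ~R = F -> T = T
Hence Statement 1 is true.

Statement 2: Parsed as ~(~P xor (~R xor Q)) nor ~S

~P = ~T = F
~R = ~F = T
~R xor Q = T xor F = T
~P xor (~R xor Q) = F xor T = T
~(~P xor (~R xor Q)) = ~T = F
~S = ~F = T
~(~P xor (~R xor Q)) nor ~S = F nor T = F
Thus Statement 2 is false.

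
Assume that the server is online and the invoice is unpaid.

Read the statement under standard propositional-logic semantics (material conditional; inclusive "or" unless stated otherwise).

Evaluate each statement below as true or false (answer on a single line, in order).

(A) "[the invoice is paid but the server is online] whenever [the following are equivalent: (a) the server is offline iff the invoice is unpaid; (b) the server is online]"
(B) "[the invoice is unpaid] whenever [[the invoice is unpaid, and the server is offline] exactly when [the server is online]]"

(A) True / (B) True

Let S = "the server is online" (T), Q = "the invoice is paid" (F).

(A): Formalization: ((¬S ↔ ¬Q) ↔ S) → (Q ∧ S)

¬S = ¬T = F
¬Q = ¬F = T
¬S ↔ ¬Q = F ↔ T = F
(¬S ↔ ¬Q) ↔ S = F ↔ T = F
Q ∧ S = F ∧ T = F
((¬S ↔ ¬Q) ↔ S) → (Q ∧ S) = F → F = T
Hence (A) is true.

(B): This is ((¬Q ∧ ¬S) ↔ S) → ¬Q.

¬Q = ¬F = T
¬S = ¬T = F
¬Q ∧ ¬S = T ∧ F = F
(¬Q ∧ ¬S) ↔ S = F ↔ T = F
¬Q = ¬F = T
((¬Q ∧ ¬S) ↔ S) → ¬Q = F → T = T
So (B) is true.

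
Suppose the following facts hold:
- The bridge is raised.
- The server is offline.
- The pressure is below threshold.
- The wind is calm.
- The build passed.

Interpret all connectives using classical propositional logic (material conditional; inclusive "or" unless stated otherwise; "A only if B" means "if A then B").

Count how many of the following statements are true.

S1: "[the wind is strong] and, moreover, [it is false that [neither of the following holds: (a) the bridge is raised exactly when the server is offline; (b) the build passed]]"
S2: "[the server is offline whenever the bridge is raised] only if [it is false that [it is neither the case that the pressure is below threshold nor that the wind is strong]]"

1

Let S = "the wind is strong" (F), P = "the bridge is raised" (T), Q = "the server is online" (F), U = "the build passed" (T), R = "the pressure is above threshold" (F).

S1: In symbols: S ∧ ¬((P ↔ ¬Q) ↓ U)

¬Q = ¬F = T
P ↔ ¬Q = T ↔ T = T
(P ↔ ¬Q) ↓ U = T ↓ T = F
¬((P ↔ ¬Q) ↓ U) = ¬F = T
S ∧ ¬((P ↔ ¬Q) ↓ U) = F ∧ T = F
Thus S1 is false.

S2: This is (P → ¬Q) → ¬(¬R ↓ S).

¬Q = ¬F = T
P → ¬Q = T → T = T
¬R = ¬F = T
¬R ↓ S = T ↓ F = F
¬(¬R ↓ S) = ¬F = T
(P → ¬Q) → ¬(¬R ↓ S) = T → T = T
Hence S2 is true.

True statements: 1 (S2).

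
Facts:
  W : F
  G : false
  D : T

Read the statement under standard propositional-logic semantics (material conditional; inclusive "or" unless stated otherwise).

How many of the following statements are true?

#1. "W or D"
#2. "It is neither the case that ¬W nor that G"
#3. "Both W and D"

#1: In symbols: W ∨ D

W ∨ D = F ∨ T = T
Thus #1 is true.

#2: Parsed as ¬W ↓ G

¬W = ¬F = T
¬W ↓ G = T ↓ F = F
Thus #2 is false.

#3: Formalization: W ∧ D

W ∧ D = F ∧ T = F
So #3 is false.

Count: 1.

1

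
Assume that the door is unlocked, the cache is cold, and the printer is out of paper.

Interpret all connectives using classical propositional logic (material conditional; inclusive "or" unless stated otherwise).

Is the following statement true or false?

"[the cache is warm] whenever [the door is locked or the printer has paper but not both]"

True.

Let P = "the door is locked" (F), R = "the printer has paper" (F), Q = "the cache is warm" (F).
Parsed as (P ⊕ R) → Q

P ⊕ R = F ⊕ F = F
(P ⊕ R) → Q = F → F = T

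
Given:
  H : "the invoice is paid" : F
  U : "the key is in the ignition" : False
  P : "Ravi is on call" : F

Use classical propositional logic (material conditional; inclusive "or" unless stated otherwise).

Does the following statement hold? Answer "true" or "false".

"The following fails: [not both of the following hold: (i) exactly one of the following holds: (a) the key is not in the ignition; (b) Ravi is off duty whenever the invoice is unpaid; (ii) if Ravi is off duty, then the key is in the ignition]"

Values: U=F, H=F, P=F.
Parsed as ~((~U xor (~H -> ~P)) nand (~P -> U))

~U = ~F = T
~H = ~F = T
~P = ~F = T
~H -> ~P = T -> T = T
~U xor (~H -> ~P) = T xor T = F
~P = ~F = T
~P -> U = T -> F = F
(~U xor (~H -> ~P)) nand (~P -> U) = F nand F = T
~((~U xor (~H -> ~P)) nand (~P -> U)) = ~T = F

The statement is false.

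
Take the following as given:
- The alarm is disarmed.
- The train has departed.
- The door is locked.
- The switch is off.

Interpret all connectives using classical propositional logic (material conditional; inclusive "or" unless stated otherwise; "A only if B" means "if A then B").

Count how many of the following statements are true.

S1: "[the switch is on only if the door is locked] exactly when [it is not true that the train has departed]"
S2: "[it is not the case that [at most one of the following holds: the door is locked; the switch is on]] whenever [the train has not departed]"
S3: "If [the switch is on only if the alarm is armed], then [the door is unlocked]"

1

Let S = "the switch is on" (F), R = "the door is locked" (T), Q = "the train has departed" (T), P = "the alarm is armed" (F).

S1: Formalization: (S → R) ↔ ¬Q

S → R = F → T = T
¬Q = ¬T = F
(S → R) ↔ ¬Q = T ↔ F = F
Hence S1 is false.

S2: Formalization: ¬Q → ¬(R ↑ S)

¬Q = ¬T = F
R ↑ S = T ↑ F = T
¬(R ↑ S) = ¬T = F
¬Q → ¬(R ↑ S) = F → F = T
So S2 is true.

S3: Parsed as (S → P) → ¬R

S → P = F → F = T
¬R = ¬T = F
(S → P) → ¬R = T → F = F
So S3 is false.

True statements: 1.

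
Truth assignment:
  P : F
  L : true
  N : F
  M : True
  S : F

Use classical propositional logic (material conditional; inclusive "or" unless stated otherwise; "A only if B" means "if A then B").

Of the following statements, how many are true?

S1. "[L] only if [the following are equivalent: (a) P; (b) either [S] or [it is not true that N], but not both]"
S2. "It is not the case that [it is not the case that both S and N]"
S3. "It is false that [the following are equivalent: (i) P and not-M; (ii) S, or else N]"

0

S1: Formalization: L -> (P <-> (S xor ~N))

~N = ~F = T
S xor ~N = F xor T = T
P <-> (S xor ~N) = F <-> T = F
L -> (P <-> (S xor ~N)) = T -> F = F
So S1 is false.

S2: In symbols: ~(S nand N)

S nand N = F nand F = T
~(S nand N) = ~T = F
Thus S2 is false.

S3: Parsed as ~((P & ~M) <-> (S | N))

~M = ~T = F
P & ~M = F & F = F
S | N = F | F = F
(P & ~M) <-> (S | N) = F <-> F = T
~((P & ~M) <-> (S | N)) = ~T = F
Hence S3 is false.

0 of the 3 statements are true (none).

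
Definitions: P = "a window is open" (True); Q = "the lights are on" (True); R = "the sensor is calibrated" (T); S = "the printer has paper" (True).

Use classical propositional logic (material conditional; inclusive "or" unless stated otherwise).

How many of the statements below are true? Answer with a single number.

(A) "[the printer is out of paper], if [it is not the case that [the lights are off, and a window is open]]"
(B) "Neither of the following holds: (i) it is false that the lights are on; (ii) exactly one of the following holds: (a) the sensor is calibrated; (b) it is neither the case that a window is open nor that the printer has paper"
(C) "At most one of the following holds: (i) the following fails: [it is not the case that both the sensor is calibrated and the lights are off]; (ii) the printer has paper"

(A): Parsed as not (not Q and P) -> not S

not Q = not True = False
not Q and P = False and True = False
not (not Q and P) = not False = True
not S = not True = False
not (not Q and P) -> not S = True -> False = False
Thus (A) is false.

(B): Parsed as not Q nor (R xor (P nor S))

not Q = not True = False
P nor S = True nor True = False
R xor (P nor S) = True xor False = True
not Q nor (R xor (P nor S)) = False nor True = False
So (B) is false.

(C): In symbols: not (R nand not Q) nand S

not Q = not True = False
R nand not Q = True nand False = True
not (R nand not Q) = not True = False
not (R nand not Q) nand S = False nand True = True
Thus (C) is true.

True statements: 1.

1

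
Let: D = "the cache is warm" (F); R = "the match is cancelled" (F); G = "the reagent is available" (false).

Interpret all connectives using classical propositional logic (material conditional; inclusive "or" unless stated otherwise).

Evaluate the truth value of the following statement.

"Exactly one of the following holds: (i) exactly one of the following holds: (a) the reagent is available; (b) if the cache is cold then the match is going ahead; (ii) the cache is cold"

false

Values: G=F, D=F, R=F.
This is (G xor (~D -> ~R)) xor ~D.

~D = ~F = T
~R = ~F = T
~D -> ~R = T -> T = T
G xor (~D -> ~R) = F xor T = T
~D = ~F = T
(G xor (~D -> ~R)) xor ~D = T xor T = F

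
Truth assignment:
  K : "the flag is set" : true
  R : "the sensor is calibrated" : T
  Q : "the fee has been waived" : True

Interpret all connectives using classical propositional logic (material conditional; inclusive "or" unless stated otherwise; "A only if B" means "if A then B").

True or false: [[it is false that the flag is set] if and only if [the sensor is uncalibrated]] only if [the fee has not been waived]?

Values: K=T, R=T, Q=T.
In symbols: (~K <-> ~R) -> ~Q

~K = ~T = F
~R = ~T = F
~K <-> ~R = F <-> F = T
~Q = ~T = F
(~K <-> ~R) -> ~Q = T -> F = F

The statement is false.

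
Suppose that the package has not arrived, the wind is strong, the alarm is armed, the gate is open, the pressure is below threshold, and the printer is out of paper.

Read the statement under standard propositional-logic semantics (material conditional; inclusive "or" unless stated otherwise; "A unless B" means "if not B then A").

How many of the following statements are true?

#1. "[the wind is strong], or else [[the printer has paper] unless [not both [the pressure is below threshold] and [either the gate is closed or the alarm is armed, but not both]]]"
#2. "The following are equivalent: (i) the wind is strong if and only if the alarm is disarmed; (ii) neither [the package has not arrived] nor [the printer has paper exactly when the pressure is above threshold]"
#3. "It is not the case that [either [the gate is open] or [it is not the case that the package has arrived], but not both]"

Let N = "the wind is strong" (T), Q = "the printer has paper" (F), W = "the pressure is above threshold" (F), K = "the gate is open" (T), R = "the alarm is armed" (T), L = "the package has arrived" (F).

#1: This is N | (Q | (~W nand (~K xor R))).

~W = ~F = T
~K = ~T = F
~K xor R = F xor T = T
~W nand (~K xor R) = T nand T = F
Q | (~W nand (~K xor R)) = F | F = F
N | (Q | (~W nand (~K xor R))) = T | F = T
So #1 is true.

#2: This is (N <-> ~R) <-> (~L nor (Q <-> W)).

~R = ~T = F
N <-> ~R = T <-> F = F
~L = ~F = T
Q <-> W = F <-> F = T
~L nor (Q <-> W) = T nor T = F
(N <-> ~R) <-> (~L nor (Q <-> W)) = F <-> F = T
Thus #2 is true.

#3: Parsed as ~(K xor ~L)

~L = ~F = T
K xor ~L = T xor T = F
~(K xor ~L) = ~F = T
Hence #3 is true.

Count: 3.

3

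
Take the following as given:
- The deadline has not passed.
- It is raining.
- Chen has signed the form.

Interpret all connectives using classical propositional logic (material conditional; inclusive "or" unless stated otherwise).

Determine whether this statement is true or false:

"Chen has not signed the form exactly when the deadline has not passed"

The statement is false.

Let R = "Chen has signed the form" (T), P = "the deadline has passed" (F).
This is ~R <-> ~P.

~R = ~T = F
~P = ~F = T
~R <-> ~P = F <-> T = F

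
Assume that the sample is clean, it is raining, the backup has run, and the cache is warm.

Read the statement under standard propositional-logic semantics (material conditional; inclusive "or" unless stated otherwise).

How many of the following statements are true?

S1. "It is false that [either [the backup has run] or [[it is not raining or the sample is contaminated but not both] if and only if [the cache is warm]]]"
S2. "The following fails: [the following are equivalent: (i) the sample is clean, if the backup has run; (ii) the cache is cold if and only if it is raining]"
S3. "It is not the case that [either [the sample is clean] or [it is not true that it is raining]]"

1

Let R = "the backup has run" (T), Q = "it is raining" (T), P = "the sample is contaminated" (F), S = "the cache is warm" (T).

S1: Formalization: ~(R | ((~Q xor P) <-> S))

~Q = ~T = F
~Q xor P = F xor F = F
(~Q xor P) <-> S = F <-> T = F
R | ((~Q xor P) <-> S) = T | F = T
~(R | ((~Q xor P) <-> S)) = ~T = F
So S1 is false.

S2: Parsed as ~((R -> ~P) <-> (~S <-> Q))

~P = ~F = T
R -> ~P = T -> T = T
~S = ~T = F
~S <-> Q = F <-> T = F
(R -> ~P) <-> (~S <-> Q) = T <-> F = F
~((R -> ~P) <-> (~S <-> Q)) = ~F = T
Thus S2 is true.

S3: Parsed as ~(~P | ~Q)

~P = ~F = T
~Q = ~T = F
~P | ~Q = T | F = T
~(~P | ~Q) = ~T = F
Thus S3 is false.

Count: 1.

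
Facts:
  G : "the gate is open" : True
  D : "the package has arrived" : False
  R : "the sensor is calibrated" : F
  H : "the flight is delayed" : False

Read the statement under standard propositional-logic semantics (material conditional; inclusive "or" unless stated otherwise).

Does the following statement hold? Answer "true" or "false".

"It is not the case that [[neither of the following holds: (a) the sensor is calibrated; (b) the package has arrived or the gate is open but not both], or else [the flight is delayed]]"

Values: R=F, D=F, G=T, H=F.
This is ~((R nor (D xor G)) | H).

D xor G = F xor T = T
R nor (D xor G) = F nor T = F
(R nor (D xor G)) | H = F | F = F
~((R nor (D xor G)) | H) = ~F = T

true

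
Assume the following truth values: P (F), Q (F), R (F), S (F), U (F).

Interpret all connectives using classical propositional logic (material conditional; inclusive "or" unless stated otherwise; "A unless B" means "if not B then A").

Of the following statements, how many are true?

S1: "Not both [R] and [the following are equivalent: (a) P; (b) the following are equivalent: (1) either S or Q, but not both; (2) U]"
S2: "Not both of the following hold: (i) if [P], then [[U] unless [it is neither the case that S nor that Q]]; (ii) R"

2

S1: This is R nand (P iff ((S xor Q) iff U)).

S xor Q = False xor False = False
(S xor Q) iff U = False iff False = True
P iff ((S xor Q) iff U) = False iff True = False
R nand (P iff ((S xor Q) iff U)) = False nand False = True
So S1 is true.

S2: This is (P -> (U or (S nor Q))) nand R.

S nor Q = False nor False = True
U or (S nor Q) = False or True = True
P -> (U or (S nor Q)) = False -> True = True
(P -> (U or (S nor Q))) nand R = True nand False = True
So S2 is true.

True statements: 2 (S1, S2).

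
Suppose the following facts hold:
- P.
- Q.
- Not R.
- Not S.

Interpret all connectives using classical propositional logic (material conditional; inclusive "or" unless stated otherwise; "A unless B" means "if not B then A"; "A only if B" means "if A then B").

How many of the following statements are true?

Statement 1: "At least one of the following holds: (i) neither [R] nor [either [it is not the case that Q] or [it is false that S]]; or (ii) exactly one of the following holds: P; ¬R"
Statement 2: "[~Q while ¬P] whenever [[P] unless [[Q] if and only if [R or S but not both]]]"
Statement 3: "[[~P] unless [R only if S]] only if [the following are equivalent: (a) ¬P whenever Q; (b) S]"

1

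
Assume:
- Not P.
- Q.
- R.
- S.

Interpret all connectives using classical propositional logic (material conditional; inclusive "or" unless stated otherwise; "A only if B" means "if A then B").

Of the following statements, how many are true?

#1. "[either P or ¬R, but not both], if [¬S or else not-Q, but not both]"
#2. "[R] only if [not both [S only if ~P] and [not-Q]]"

2

#1: Parsed as (not S xor not Q) -> (P xor not R)

not S = not True = False
not Q = not True = False
not S xor not Q = False xor False = False
not R = not True = False
P xor not R = False xor False = False
(not S xor not Q) -> (P xor not R) = False -> False = True
Hence #1 is true.

#2: In symbols: R -> ((S -> not P) nand not Q)

not P = not False = True
S -> not P = True -> True = True
not Q = not True = False
(S -> not P) nand not Q = True nand False = True
R -> ((S -> not P) nand not Q) = True -> True = True
Hence #2 is true.

Count: 2.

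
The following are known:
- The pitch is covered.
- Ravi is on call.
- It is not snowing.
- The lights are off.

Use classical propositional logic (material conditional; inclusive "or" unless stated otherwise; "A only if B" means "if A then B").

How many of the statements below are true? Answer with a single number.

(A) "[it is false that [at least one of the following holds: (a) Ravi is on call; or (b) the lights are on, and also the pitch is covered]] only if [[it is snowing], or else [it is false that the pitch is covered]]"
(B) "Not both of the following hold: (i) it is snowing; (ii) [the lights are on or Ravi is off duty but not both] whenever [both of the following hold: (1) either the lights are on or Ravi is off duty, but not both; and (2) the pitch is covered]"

2

Let W = "Ravi is on call" (T), M = "the lights are on" (F), H = "the pitch is covered" (T), Q = "it is snowing" (F).

(A): This is ¬(W ∨ (M ∧ H)) → (Q ∨ ¬H).

M ∧ H = F ∧ T = F
W ∨ (M ∧ H) = T ∨ F = T
¬(W ∨ (M ∧ H)) = ¬T = F
¬H = ¬T = F
Q ∨ ¬H = F ∨ F = F
¬(W ∨ (M ∧ H)) → (Q ∨ ¬H) = F → F = T
So (A) is true.

(B): Parsed as Q ↑ (((M ⊕ ¬W) ∧ H) → (M ⊕ ¬W))

¬W = ¬T = F
M ⊕ ¬W = F ⊕ F = F
(M ⊕ ¬W) ∧ H = F ∧ T = F
¬W = ¬T = F
M ⊕ ¬W = F ⊕ F = F
((M ⊕ ¬W) ∧ H) → (M ⊕ ¬W) = F → F = T
Q ↑ (((M ⊕ ¬W) ∧ H) → (M ⊕ ¬W)) = F ↑ T = T
Thus (B) is true.

True statements: 2 ((A), (B)).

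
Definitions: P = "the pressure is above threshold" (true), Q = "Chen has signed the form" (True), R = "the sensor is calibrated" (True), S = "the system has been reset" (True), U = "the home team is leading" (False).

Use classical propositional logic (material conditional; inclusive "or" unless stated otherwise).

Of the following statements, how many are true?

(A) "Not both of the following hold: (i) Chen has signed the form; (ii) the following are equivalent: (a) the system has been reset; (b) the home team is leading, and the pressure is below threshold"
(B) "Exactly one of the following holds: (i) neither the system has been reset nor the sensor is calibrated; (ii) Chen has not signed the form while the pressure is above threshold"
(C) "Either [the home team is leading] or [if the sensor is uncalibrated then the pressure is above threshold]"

2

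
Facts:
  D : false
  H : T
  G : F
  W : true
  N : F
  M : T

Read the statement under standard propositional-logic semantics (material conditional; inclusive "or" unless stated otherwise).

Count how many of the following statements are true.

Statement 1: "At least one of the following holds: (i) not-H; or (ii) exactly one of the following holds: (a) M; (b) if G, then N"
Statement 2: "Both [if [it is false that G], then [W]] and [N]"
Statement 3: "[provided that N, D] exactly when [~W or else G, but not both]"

Statement 1: Formalization: ~H | (M xor (G -> N))

~H = ~T = F
G -> N = F -> F = T
M xor (G -> N) = T xor T = F
~H | (M xor (G -> N)) = F | F = F
Hence Statement 1 is false.

Statement 2: Parsed as (~G -> W) & N

~G = ~F = T
~G -> W = T -> T = T
(~G -> W) & N = T & F = F
Hence Statement 2 is false.

Statement 3: This is (N -> D) <-> (~W xor G).

N -> D = F -> F = T
~W = ~T = F
~W xor G = F xor F = F
(N -> D) <-> (~W xor G) = T <-> F = F
Hence Statement 3 is false.

0 of the 3 statements are true (none).

0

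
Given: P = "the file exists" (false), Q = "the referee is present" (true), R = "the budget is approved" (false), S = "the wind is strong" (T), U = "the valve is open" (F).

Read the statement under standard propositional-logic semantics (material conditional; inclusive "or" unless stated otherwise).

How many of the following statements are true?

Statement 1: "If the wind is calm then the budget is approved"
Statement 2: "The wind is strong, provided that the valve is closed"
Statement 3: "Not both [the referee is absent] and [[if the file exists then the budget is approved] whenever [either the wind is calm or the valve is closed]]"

3

Statement 1: In symbols: not S -> R

not S = not True = False
not S -> R = False -> False = True
Hence Statement 1 is true.

Statement 2: In symbols: not U -> S

not U = not False = True
not U -> S = True -> True = True
Hence Statement 2 is true.

Statement 3: Formalization: not Q nand ((not S or not U) -> (P -> R))

not Q = not True = False
not S = not True = False
not U = not False = True
not S or not U = False or True = True
P -> R = False -> False = True
(not S or not U) -> (P -> R) = True -> True = True
not Q nand ((not S or not U) -> (P -> R)) = False nand True = True
So Statement 3 is true.

True statements: 3 (Statement 1, Statement 2, Statement 3).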